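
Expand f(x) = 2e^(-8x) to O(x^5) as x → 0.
2 - 16*x + 64*x**2 - 512*x**3/3 + 1024*x**4/3 + O(x**5)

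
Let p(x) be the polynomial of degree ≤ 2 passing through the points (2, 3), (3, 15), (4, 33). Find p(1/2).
-15/4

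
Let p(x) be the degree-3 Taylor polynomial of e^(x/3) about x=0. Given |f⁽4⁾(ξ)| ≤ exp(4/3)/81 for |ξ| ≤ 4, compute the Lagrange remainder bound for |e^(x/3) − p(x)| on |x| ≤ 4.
32*exp(4/3)/243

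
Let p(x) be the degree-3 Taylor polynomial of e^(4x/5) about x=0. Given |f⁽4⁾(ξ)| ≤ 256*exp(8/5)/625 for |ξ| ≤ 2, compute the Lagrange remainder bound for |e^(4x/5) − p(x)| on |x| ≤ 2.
512*exp(8/5)/1875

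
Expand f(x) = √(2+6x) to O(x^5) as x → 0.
sqrt(2) + 3*sqrt(2)*x/2 - 9*sqrt(2)*x**2/8 + 27*sqrt(2)*x**3/16 - 405*sqrt(2)*x**4/128 + O(x**5)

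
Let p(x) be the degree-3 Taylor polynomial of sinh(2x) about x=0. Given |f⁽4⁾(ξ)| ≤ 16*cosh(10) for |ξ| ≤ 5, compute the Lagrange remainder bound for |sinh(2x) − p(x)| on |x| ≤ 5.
1250*cosh(10)/3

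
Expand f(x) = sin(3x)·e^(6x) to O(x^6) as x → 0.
3*x + 18*x**2 + 99*x**3/2 + 81*x**4 + 3321*x**5/40 + O(x**6)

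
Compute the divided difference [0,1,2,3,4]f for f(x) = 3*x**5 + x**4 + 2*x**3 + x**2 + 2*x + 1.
31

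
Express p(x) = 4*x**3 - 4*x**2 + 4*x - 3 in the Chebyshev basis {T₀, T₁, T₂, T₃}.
(-5)T₀ + (7)T₁ + (-2)T₂ + T₃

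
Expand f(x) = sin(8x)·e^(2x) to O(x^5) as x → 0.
8*x + 16*x**2 - 208*x**3/3 - 160*x**4 + O(x**5)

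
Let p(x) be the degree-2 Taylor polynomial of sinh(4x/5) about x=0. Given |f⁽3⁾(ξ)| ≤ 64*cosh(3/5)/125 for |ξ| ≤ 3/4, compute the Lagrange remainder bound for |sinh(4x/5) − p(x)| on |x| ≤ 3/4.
9*cosh(3/5)/250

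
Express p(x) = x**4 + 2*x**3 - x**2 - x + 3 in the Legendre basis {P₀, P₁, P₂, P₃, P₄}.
(43/15)P₀ + (1/5)P₁ + (-2/21)P₂ + (4/5)P₃ + (8/35)P₄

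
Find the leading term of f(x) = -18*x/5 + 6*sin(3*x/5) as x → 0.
-27*x**3/125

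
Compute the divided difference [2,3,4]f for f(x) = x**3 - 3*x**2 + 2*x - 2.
6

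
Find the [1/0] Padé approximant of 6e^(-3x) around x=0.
6 - 18*x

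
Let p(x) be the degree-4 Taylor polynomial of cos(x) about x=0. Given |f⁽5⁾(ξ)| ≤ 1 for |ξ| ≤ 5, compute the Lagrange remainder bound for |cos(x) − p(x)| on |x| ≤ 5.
625/24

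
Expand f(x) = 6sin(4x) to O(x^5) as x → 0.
24*x - 64*x**3 + O(x**5)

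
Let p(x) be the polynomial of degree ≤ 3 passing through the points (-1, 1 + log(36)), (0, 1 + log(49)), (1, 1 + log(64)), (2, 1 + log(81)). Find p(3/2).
1 + log(96*2**(3/4)*21**(3/8)/7)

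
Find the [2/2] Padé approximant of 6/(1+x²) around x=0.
6/(x**2 + 1)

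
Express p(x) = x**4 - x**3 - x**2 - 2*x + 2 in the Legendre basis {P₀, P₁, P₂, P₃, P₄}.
(28/15)P₀ + (-13/5)P₁ + (-2/21)P₂ + (-2/5)P₃ + (8/35)P₄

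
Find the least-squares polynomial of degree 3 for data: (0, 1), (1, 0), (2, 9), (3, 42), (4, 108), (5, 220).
15/14 + (-257/84)x + (-3/14)x² + (23/12)x³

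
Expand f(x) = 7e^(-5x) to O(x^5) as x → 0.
7 - 35*x + 175*x**2/2 - 875*x**3/6 + 4375*x**4/24 + O(x**5)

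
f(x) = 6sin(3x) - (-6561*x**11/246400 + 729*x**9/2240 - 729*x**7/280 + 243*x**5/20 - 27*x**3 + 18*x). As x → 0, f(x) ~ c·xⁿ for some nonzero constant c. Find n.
13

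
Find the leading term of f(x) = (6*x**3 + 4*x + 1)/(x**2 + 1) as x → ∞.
6*x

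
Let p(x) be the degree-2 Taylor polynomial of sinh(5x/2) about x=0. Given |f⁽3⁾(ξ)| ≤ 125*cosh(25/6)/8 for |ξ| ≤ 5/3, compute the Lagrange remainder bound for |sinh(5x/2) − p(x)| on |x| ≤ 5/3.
15625*cosh(25/6)/1296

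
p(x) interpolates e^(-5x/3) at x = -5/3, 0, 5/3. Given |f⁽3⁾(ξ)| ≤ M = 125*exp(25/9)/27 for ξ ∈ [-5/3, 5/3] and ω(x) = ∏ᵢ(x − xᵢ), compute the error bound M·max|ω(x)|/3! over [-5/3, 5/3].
15625*sqrt(3)*exp(25/9)/19683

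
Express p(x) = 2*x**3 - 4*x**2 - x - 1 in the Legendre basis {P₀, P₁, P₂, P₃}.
(-7/3)P₀ + (1/5)P₁ + (-8/3)P₂ + (4/5)P₃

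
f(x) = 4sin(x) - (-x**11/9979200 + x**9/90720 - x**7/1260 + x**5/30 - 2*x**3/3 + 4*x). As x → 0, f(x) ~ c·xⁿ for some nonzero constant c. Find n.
13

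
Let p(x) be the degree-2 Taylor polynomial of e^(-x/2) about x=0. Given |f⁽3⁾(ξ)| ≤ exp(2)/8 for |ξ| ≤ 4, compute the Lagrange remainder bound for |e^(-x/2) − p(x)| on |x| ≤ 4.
4*exp(2)/3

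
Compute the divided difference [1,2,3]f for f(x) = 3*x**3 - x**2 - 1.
17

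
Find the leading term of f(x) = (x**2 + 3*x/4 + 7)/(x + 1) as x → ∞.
x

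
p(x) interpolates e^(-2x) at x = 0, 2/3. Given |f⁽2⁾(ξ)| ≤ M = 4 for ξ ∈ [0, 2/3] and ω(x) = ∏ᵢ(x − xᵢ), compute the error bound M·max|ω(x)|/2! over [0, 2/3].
2/9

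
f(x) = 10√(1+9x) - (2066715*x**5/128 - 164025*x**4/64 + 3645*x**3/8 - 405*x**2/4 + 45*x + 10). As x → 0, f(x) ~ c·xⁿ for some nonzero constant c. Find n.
6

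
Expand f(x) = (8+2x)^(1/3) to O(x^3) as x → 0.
2 + x/6 - x**2/72 + O(x**3)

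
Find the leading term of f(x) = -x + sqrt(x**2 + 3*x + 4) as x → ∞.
3/2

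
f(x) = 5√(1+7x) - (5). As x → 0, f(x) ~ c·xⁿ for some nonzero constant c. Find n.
1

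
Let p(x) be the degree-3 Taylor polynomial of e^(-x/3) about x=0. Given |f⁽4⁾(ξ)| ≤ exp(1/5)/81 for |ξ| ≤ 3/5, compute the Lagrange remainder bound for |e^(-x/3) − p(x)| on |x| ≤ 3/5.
exp(1/5)/15000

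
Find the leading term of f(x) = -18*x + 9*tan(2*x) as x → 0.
24*x**3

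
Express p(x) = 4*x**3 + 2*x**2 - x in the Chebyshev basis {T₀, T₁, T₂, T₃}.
T₀ + (2)T₁ + T₂ + T₃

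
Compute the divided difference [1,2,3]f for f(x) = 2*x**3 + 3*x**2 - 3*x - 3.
15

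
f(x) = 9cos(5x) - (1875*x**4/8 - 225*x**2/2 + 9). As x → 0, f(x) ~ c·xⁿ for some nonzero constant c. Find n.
6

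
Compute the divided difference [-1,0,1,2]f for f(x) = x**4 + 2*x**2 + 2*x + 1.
2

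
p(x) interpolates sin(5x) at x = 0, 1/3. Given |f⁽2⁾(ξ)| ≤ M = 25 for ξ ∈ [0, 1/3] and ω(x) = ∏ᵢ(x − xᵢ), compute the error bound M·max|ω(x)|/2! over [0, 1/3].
25/72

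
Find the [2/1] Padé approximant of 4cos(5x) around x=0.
4 - 50*x**2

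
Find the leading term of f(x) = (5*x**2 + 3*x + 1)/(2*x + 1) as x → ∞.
5*x/2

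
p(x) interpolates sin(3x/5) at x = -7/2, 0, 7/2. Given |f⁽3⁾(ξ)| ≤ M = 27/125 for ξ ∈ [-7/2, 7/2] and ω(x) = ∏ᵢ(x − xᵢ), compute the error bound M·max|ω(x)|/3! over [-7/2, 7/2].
343*sqrt(3)/1000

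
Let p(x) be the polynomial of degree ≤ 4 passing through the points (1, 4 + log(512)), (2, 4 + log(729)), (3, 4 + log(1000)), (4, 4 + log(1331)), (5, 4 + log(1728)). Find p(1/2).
4 + log(1677721600000000*11**(25/32)*2**(83/128)*3**(17/128)*5**(55/64)/187183371521817)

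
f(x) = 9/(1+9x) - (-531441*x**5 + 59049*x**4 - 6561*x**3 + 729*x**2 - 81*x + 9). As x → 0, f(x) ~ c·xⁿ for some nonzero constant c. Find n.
6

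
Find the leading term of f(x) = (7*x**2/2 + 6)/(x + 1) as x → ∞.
7*x/2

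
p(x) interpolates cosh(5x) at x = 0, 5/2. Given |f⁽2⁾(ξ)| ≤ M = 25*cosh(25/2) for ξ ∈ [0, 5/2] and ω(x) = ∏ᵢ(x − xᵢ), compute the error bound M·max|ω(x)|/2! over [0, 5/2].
625*cosh(25/2)/32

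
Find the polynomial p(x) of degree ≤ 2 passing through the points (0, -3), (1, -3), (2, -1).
x**2 - x - 3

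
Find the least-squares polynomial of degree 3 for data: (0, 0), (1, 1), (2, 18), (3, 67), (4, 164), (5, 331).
-4/21 + (20/63)x + (-65/42)x² + (53/18)x³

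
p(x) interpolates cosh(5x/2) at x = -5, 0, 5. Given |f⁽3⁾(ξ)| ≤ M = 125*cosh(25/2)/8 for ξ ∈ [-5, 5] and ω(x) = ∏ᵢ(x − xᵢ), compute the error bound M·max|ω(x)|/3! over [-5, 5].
15625*sqrt(3)*cosh(25/2)/216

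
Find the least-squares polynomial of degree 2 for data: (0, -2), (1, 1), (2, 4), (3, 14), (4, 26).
-57/35 + (-17/70)x + (25/14)x²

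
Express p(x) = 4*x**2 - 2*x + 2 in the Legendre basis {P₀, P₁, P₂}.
(10/3)P₀ + (-2)P₁ + (8/3)P₂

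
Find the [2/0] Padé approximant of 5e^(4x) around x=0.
40*x**2 + 20*x + 5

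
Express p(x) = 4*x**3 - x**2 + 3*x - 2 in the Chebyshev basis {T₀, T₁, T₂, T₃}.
(-5/2)T₀ + (6)T₁ + (-1/2)T₂ + T₃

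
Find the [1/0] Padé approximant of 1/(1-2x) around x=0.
2*x + 1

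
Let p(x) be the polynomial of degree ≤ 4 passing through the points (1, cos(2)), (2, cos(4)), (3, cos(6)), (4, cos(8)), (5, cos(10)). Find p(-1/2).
1155*cos(2)/128 + 315*cos(10)/128 - 385*cos(8)/32 - 693*cos(4)/32 + 1485*cos(6)/64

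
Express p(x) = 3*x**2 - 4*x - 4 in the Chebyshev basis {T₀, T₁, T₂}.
(-5/2)T₀ + (-4)T₁ + (3/2)T₂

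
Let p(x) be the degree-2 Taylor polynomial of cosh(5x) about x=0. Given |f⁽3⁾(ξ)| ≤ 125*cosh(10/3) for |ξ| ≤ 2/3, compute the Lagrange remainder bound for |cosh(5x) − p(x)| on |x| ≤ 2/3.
500*cosh(10/3)/81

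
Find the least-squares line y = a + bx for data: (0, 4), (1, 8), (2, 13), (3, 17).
a = 39/10, b = 22/5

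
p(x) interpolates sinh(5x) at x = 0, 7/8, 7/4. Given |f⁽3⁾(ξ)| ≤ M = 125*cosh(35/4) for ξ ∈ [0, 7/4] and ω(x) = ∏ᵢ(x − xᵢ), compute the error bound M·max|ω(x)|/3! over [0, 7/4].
42875*sqrt(3)*cosh(35/4)/13824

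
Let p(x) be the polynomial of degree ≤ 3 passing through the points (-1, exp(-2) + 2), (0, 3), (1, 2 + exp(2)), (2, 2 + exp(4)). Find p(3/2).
(1 + (27 + 15*exp(2) + 5*exp(4))*exp(2))*exp(-2)/16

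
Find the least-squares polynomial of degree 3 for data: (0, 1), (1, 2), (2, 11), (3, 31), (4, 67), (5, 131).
44/63 + (290/189)x + (-109/252)x² + (115/108)x³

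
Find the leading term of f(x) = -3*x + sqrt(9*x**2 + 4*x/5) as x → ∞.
2/15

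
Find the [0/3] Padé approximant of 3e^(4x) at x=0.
3/(-32*x**3/3 + 8*x**2 - 4*x + 1)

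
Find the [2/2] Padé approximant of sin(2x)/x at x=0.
(2 - 14*x**2/15)/(x**2/5 + 1)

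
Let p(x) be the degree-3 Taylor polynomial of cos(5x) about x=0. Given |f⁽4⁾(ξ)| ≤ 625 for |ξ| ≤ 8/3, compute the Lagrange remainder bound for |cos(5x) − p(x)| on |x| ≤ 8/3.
320000/243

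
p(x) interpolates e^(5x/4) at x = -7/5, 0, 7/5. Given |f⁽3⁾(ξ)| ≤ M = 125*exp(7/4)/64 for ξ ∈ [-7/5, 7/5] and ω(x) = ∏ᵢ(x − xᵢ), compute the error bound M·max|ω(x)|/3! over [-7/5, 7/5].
343*sqrt(3)*exp(7/4)/1728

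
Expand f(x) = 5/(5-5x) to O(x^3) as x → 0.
1 + x + x**2 + O(x**3)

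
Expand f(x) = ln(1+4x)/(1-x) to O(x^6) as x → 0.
4*x - 4*x**2 + 52*x**3/3 - 140*x**4/3 + 2372*x**5/15 + O(x**6)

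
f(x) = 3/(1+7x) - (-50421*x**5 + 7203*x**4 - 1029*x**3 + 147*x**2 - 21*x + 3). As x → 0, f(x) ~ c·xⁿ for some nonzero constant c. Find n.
6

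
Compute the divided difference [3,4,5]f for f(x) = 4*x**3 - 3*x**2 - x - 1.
45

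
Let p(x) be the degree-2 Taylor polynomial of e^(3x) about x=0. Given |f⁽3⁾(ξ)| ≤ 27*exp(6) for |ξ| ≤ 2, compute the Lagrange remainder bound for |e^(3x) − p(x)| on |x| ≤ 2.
36*exp(6)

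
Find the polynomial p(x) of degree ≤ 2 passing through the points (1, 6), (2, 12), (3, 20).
x**2 + 3*x + 2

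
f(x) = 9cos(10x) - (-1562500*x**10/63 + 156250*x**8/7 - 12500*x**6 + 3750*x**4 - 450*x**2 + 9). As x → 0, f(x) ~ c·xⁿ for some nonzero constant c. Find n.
12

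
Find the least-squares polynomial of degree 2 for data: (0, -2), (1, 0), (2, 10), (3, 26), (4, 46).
-12/5 + (1/5)x + (3)x²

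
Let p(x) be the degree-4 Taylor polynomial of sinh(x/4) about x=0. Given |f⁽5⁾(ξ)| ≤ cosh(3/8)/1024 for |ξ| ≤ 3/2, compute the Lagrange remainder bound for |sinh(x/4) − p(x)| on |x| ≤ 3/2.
81*cosh(3/8)/1310720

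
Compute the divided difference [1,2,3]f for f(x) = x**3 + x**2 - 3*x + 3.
7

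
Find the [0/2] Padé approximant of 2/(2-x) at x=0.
1/(1 - x/2)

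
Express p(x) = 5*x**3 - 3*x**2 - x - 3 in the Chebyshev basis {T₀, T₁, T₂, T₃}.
(-9/2)T₀ + (11/4)T₁ + (-3/2)T₂ + (5/4)T₃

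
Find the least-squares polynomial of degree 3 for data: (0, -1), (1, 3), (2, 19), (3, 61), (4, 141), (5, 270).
-8/9 + (211/189)x + (97/252)x² + (221/108)x³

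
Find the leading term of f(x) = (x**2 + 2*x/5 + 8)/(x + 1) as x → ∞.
x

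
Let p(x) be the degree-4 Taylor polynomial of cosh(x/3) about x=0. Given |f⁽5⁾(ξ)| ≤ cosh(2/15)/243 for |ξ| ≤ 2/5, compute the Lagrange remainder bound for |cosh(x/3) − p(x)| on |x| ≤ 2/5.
4*cosh(2/15)/11390625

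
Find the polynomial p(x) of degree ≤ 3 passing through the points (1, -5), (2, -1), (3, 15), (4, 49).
x**3 - 3*x - 3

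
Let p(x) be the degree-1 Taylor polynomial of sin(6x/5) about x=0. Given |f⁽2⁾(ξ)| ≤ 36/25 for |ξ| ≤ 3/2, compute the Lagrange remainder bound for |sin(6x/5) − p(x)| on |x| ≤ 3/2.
81/50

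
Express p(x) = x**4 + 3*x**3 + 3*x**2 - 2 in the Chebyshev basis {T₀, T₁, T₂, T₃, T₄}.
(-1/8)T₀ + (9/4)T₁ + (2)T₂ + (3/4)T₃ + (1/8)T₄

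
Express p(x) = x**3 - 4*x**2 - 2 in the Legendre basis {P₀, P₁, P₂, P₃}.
(-10/3)P₀ + (3/5)P₁ + (-8/3)P₂ + (2/5)P₃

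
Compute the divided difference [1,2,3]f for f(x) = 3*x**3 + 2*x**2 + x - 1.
20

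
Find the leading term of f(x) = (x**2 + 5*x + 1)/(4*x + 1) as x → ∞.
x/4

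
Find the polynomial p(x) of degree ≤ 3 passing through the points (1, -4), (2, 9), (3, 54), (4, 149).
3*x**3 - 2*x**2 - 2*x - 3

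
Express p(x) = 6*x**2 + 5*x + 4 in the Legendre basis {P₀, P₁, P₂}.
(6)P₀ + (5)P₁ + (4)P₂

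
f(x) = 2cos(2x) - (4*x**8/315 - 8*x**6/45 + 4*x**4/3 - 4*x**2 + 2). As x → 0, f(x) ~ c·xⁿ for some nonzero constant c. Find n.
10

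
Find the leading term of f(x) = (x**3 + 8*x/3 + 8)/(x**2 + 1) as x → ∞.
x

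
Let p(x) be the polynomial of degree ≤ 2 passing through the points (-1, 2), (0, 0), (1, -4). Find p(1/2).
-7/4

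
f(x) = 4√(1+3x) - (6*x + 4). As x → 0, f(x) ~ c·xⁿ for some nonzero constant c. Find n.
2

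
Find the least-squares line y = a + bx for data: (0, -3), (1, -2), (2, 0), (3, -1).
a = -27/10, b = 4/5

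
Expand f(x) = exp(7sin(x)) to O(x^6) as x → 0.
1 + 7*x + 49*x**2/2 + 56*x**3 + 735*x**4/8 + 1673*x**5/15 + O(x**6)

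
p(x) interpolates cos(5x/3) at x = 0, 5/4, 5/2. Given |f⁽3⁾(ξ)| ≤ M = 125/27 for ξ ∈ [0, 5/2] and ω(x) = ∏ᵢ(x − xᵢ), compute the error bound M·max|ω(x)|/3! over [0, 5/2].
15625*sqrt(3)/46656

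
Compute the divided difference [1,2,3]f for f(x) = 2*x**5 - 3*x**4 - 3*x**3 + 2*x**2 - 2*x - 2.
89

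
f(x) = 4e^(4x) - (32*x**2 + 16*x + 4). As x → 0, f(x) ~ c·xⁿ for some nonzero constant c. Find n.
3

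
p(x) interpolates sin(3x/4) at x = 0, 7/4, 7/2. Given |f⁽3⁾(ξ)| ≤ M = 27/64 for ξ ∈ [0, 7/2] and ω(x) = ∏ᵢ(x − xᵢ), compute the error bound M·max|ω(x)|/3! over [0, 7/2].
343*sqrt(3)/4096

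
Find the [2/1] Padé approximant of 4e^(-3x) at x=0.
(6*x**2 - 8*x + 4)/(x + 1)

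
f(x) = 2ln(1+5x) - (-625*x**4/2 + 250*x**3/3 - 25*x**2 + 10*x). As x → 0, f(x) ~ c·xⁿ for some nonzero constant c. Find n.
5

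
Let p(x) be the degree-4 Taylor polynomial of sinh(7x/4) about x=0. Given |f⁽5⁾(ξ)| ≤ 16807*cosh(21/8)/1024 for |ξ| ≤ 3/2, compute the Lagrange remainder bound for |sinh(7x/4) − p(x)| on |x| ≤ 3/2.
1361367*cosh(21/8)/1310720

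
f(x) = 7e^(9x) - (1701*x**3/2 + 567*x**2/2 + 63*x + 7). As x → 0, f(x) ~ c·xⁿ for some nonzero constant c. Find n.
4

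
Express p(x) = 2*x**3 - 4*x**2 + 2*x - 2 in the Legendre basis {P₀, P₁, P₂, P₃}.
(-10/3)P₀ + (16/5)P₁ + (-8/3)P₂ + (4/5)P₃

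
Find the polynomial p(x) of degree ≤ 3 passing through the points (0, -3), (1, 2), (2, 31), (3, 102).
3*x**3 + 3*x**2 - x - 3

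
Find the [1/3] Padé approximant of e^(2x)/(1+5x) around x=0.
(9*x/13 + 1)/(122*x**3/39 - 77*x**2/13 + 48*x/13 + 1)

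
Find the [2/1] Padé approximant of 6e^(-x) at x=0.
(x**2 - 4*x + 6)/(x/3 + 1)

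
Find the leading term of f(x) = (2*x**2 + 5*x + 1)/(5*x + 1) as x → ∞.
2*x/5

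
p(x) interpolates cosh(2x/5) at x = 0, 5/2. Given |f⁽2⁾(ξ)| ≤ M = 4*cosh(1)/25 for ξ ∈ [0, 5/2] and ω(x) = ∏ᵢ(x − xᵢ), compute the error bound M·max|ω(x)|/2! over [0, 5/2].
cosh(1)/8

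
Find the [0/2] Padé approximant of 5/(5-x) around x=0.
1/(1 - x/5)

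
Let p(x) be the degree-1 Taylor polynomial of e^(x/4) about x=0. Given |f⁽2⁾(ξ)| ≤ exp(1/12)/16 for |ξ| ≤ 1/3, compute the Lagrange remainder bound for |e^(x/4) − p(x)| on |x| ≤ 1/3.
exp(1/12)/288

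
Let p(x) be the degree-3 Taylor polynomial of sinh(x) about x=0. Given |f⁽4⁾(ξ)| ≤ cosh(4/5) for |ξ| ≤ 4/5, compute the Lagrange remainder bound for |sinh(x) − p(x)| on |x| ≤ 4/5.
32*cosh(4/5)/1875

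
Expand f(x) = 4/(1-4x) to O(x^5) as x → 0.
4 + 16*x + 64*x**2 + 256*x**3 + 1024*x**4 + O(x**5)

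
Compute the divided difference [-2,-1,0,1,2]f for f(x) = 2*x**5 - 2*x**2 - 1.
0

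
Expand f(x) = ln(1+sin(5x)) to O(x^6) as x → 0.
5*x - 25*x**2/2 + 125*x**3/6 - 625*x**4/12 + 3125*x**5/24 + O(x**6)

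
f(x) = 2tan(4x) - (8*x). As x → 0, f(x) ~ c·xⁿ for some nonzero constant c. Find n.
3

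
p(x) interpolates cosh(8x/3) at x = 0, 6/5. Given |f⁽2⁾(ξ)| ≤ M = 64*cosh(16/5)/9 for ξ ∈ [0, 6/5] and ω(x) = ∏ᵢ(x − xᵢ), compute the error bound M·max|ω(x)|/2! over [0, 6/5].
32*cosh(16/5)/25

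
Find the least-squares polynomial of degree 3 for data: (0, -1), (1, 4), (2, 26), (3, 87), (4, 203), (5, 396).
-20/21 + (136/63)x + (-2/3)x² + (29/9)x³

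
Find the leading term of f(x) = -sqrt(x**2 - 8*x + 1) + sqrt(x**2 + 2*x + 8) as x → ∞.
5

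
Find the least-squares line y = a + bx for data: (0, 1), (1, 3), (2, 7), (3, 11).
a = 2/5, b = 17/5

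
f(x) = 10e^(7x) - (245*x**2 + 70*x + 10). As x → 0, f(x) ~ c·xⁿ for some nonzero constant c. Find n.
3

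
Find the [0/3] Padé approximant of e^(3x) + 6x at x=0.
1/(-1305*x**3/2 + 153*x**2/2 - 9*x + 1)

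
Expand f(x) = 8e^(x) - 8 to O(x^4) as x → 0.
8*x + 4*x**2 + 4*x**3/3 + O(x**4)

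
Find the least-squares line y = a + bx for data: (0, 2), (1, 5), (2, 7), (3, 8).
a = 5/2, b = 2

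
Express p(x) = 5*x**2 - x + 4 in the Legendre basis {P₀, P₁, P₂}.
(17/3)P₀ - P₁ + (10/3)P₂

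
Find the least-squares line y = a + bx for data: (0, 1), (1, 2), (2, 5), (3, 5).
a = 1, b = 3/2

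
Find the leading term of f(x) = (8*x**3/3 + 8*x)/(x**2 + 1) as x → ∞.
8*x/3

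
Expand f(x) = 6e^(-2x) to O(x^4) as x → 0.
6 - 12*x + 12*x**2 - 8*x**3 + O(x**4)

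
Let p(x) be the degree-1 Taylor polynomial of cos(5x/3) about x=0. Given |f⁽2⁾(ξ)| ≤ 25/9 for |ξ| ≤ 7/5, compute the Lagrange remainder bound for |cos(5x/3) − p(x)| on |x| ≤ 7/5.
49/18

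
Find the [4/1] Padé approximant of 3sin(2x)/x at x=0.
4*x**4/5 - 4*x**2 + 6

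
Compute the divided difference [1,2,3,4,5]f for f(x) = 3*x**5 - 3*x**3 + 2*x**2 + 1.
45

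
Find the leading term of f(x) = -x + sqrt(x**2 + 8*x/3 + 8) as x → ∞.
4/3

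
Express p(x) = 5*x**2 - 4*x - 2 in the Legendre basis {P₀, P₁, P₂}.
(-1/3)P₀ + (-4)P₁ + (10/3)P₂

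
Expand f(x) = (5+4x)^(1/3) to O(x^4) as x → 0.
5**(1/3) + 4*5**(1/3)*x/15 - 16*5**(1/3)*x**2/225 + 64*5**(1/3)*x**3/2025 + O(x**4)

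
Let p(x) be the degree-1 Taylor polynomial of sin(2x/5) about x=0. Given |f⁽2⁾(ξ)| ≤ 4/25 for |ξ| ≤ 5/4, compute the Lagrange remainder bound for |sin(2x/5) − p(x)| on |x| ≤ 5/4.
1/8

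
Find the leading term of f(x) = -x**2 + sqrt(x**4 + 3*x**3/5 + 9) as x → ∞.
3*x/10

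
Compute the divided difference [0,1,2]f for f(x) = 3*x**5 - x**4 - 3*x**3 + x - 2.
29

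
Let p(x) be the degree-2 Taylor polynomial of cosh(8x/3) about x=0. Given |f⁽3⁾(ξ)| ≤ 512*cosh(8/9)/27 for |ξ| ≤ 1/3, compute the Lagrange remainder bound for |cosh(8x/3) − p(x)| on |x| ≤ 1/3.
256*cosh(8/9)/2187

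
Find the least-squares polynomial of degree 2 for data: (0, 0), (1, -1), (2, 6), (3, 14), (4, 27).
-16/35 + (-97/70)x + (29/14)x²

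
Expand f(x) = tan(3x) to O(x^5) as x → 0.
3*x + 9*x**3 + O(x**5)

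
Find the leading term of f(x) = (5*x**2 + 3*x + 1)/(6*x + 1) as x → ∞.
5*x/6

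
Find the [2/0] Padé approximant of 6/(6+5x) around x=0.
25*x**2/36 - 5*x/6 + 1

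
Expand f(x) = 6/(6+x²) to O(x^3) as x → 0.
1 - x**2/6 + O(x**3)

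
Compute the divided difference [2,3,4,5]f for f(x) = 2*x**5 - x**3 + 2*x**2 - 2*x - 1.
249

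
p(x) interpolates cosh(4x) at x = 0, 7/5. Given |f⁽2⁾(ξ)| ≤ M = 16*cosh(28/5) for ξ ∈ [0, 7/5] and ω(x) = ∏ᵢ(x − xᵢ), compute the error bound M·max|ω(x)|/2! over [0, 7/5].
98*cosh(28/5)/25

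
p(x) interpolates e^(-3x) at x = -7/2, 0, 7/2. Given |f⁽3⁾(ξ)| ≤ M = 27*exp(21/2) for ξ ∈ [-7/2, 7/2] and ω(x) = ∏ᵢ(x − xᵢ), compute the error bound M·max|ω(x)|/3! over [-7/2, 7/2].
343*sqrt(3)*exp(21/2)/8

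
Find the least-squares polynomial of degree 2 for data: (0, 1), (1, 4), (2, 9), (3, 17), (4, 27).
36/35 + (23/14)x + (17/14)x²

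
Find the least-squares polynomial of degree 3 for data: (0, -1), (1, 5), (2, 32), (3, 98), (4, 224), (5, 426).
-121/126 + (181/108)x + (277/252)x² + (169/54)x³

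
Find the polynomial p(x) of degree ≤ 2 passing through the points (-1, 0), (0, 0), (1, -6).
-3*x**2 - 3*x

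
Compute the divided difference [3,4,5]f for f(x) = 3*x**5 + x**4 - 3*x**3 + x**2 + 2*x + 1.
2042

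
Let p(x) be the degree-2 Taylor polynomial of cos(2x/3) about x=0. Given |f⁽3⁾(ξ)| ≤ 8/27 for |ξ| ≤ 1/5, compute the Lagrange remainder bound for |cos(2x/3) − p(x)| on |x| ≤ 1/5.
4/10125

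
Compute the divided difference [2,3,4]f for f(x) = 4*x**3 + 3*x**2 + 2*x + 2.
39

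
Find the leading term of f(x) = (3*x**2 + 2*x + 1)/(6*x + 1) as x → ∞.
x/2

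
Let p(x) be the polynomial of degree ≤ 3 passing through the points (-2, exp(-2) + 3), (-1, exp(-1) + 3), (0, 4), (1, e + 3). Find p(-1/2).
(-1 + 9*e + (57 - e)*exp(2))*exp(-2)/16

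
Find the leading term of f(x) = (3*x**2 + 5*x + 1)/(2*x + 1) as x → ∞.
3*x/2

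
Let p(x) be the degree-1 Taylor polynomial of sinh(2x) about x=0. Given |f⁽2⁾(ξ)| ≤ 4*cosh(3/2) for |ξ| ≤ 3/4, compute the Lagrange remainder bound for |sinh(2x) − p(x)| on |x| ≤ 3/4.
9*cosh(3/2)/8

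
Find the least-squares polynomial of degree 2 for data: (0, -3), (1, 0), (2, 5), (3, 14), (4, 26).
-20/7 + (32/35)x + (11/7)x²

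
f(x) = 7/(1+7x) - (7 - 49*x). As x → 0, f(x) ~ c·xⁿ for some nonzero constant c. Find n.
2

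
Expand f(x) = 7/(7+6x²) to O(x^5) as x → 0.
1 - 6*x**2/7 + 36*x**4/49 + O(x**5)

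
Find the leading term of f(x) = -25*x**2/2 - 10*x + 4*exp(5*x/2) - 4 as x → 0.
125*x**3/12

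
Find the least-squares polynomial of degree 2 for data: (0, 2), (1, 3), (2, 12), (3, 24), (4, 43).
62/35 + (-59/70)x + (39/14)x²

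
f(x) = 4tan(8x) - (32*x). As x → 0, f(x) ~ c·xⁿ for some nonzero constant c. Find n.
3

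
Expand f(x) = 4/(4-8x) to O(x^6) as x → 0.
1 + 2*x + 4*x**2 + 8*x**3 + 16*x**4 + 32*x**5 + O(x**6)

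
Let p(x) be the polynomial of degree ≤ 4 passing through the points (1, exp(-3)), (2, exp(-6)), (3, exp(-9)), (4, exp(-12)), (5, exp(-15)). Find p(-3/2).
(-8580*exp(9) - 5460*exp(3) + 1155 + 10010*exp(6) + 3003*exp(12))*exp(-15)/128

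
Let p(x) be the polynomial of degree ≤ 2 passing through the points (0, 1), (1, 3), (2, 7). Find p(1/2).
7/4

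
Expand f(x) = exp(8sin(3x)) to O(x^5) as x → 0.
1 + 24*x + 288*x**2 + 2268*x**3 + 12960*x**4 + O(x**5)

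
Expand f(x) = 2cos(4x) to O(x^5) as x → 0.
2 - 16*x**2 + 64*x**4/3 + O(x**5)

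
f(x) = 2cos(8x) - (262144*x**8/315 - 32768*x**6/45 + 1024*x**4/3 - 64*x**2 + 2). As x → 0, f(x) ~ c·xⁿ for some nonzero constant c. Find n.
10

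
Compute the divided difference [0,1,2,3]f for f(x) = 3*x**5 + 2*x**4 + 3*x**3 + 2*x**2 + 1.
90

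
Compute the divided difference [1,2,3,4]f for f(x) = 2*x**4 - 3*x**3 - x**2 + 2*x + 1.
17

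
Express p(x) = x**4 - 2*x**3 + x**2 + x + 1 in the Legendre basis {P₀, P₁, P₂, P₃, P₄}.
(23/15)P₀ + (-1/5)P₁ + (26/21)P₂ + (-4/5)P₃ + (8/35)P₄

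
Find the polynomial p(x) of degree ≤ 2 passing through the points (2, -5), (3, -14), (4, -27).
-2*x**2 + x + 1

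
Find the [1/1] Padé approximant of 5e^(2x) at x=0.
(5*x + 5)/(1 - x)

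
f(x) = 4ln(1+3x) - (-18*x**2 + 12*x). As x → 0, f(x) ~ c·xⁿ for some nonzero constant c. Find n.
3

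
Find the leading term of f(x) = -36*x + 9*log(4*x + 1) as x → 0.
-72*x**2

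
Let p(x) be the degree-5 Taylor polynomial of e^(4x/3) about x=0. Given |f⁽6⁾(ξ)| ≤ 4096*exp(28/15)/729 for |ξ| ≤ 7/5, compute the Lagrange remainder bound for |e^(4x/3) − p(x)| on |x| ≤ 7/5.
30118144*exp(28/15)/512578125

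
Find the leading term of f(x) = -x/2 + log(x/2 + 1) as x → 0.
-x**2/8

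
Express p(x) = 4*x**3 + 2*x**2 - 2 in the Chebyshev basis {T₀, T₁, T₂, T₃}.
-T₀ + (3)T₁ + T₂ + T₃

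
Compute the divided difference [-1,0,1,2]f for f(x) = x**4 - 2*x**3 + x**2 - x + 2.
0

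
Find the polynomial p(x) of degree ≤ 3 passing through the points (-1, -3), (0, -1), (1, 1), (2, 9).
x**3 + x - 1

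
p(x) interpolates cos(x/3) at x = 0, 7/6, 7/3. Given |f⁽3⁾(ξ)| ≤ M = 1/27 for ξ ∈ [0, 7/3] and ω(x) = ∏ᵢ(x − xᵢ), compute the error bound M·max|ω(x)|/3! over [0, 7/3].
343*sqrt(3)/157464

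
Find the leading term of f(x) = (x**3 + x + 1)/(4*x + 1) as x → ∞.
x**2/4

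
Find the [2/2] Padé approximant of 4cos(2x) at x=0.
(4 - 20*x**2/3)/(x**2/3 + 1)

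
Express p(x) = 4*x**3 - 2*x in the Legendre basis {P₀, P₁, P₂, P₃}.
(2/5)P₁ + (8/5)P₃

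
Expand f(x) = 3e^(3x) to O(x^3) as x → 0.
3 + 9*x + 27*x**2/2 + O(x**3)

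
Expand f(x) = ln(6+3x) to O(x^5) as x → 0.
log(6) + x/2 - x**2/8 + x**3/24 - x**4/64 + O(x**5)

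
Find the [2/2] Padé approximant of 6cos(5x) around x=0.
(6 - 125*x**2/2)/(25*x**2/12 + 1)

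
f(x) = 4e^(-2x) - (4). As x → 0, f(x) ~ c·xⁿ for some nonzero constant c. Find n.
1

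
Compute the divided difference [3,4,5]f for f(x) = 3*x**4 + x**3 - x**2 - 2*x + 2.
302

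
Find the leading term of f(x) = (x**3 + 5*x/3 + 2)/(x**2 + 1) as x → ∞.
x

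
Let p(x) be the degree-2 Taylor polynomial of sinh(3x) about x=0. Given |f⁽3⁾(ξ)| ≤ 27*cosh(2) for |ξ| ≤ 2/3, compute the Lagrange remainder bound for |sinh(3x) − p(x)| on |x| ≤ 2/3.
4*cosh(2)/3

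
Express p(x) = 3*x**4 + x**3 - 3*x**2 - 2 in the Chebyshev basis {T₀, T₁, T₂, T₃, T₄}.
(-19/8)T₀ + (3/4)T₁ + (1/4)T₃ + (3/8)T₄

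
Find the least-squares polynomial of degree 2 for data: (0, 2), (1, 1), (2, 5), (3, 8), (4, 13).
11/7 + (-17/70)x + (11/14)x²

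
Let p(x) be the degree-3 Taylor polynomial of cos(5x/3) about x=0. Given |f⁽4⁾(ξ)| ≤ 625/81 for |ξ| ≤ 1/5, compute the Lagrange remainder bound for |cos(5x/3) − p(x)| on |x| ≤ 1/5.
1/1944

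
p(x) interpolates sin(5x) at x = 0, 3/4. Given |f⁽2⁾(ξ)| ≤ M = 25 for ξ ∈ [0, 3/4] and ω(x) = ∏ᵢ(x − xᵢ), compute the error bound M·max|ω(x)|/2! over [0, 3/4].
225/128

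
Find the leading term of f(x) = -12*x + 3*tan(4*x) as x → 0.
64*x**3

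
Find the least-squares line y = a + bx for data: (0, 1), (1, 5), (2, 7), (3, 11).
a = 6/5, b = 16/5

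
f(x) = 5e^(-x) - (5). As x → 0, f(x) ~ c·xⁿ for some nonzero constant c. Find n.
1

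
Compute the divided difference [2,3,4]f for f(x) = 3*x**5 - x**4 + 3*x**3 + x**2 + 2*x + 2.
828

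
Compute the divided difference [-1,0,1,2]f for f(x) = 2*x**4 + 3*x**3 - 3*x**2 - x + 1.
7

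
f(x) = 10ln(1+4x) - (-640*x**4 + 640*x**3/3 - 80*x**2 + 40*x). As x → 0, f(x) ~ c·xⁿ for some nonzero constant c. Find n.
5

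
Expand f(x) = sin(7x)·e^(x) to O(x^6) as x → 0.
7*x + 7*x**2 - 161*x**3/3 - 56*x**4 + 3353*x**5/30 + O(x**6)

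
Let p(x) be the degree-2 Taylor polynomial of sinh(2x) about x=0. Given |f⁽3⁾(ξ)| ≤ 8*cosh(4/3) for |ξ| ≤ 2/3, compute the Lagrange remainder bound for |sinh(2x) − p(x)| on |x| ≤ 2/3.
32*cosh(4/3)/81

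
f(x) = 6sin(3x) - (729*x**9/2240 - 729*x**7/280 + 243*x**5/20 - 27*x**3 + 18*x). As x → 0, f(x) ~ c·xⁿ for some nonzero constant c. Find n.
11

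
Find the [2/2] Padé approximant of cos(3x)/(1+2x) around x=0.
(9*x**2/4 - 3*x + 1)/(3*x**2/4 - x + 1)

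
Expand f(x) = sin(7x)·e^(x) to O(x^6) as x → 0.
7*x + 7*x**2 - 161*x**3/3 - 56*x**4 + 3353*x**5/30 + O(x**6)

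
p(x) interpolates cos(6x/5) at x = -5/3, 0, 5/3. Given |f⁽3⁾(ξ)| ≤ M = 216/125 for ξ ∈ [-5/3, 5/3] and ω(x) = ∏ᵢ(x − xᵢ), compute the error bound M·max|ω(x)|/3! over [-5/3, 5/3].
8*sqrt(3)/27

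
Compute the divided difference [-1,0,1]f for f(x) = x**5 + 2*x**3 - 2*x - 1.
0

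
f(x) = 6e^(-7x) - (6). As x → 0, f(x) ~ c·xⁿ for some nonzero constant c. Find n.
1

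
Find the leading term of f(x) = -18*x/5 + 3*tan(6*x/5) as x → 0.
216*x**3/125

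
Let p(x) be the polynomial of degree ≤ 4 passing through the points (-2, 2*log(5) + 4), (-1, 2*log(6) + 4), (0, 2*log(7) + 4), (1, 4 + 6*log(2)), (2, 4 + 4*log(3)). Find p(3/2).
4 + log(384*3**(17/32)*5**(59/64)*7**(29/32)/245)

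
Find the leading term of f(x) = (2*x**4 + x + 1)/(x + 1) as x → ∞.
2*x**3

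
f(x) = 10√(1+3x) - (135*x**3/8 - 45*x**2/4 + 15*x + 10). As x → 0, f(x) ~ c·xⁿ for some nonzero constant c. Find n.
4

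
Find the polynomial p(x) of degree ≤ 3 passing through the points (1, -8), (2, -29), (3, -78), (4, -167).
-2*x**3 - 2*x**2 - x - 3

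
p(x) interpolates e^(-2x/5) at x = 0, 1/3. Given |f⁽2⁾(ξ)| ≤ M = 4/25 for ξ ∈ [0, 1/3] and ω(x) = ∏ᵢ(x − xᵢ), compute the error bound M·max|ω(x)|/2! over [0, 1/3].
1/450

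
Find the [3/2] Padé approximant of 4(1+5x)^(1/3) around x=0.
(700*x**3/81 + 140*x**2/3 + 28*x + 4)/(50*x**2/9 + 16*x/3 + 1)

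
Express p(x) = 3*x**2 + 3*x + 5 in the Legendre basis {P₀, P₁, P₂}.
(6)P₀ + (3)P₁ + (2)P₂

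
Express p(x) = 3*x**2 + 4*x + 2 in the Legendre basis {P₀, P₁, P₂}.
(3)P₀ + (4)P₁ + (2)P₂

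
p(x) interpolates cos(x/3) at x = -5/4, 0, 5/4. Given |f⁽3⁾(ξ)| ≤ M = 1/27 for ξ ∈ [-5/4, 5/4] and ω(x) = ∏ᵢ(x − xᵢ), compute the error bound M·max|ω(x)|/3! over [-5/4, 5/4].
125*sqrt(3)/46656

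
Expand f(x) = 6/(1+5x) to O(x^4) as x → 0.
6 - 30*x + 150*x**2 - 750*x**3 + O(x**4)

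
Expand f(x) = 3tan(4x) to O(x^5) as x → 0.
12*x + 64*x**3 + O(x**5)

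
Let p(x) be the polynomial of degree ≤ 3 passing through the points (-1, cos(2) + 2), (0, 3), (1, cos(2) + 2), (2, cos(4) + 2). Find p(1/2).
cos(2)/2 - cos(4)/16 + 41/16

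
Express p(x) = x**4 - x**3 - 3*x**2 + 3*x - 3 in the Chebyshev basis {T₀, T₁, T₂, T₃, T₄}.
(-33/8)T₀ + (9/4)T₁ - T₂ + (-1/4)T₃ + (1/8)T₄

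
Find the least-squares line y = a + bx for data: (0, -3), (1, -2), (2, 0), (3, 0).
a = -29/10, b = 11/10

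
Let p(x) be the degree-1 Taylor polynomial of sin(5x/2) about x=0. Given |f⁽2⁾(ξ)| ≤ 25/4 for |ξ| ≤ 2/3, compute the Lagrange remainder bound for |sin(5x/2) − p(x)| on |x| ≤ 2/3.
25/18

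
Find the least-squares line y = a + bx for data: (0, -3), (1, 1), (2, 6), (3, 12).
a = -7/2, b = 5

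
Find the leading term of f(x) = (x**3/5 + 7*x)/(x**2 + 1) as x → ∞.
x/5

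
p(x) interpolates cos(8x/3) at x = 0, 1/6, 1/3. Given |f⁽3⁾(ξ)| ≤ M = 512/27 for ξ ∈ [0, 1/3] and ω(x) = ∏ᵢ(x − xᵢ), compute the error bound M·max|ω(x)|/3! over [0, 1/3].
64*sqrt(3)/19683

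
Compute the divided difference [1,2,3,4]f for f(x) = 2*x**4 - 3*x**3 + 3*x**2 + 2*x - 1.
17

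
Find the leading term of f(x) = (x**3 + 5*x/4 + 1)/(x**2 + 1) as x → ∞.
x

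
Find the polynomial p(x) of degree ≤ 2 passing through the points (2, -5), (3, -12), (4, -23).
-2*x**2 + 3*x - 3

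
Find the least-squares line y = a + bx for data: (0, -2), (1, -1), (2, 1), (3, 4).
a = -5/2, b = 2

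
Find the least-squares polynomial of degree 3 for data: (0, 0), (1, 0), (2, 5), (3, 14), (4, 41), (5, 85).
-5/42 + (341/252)x + (-19/12)x² + (17/18)x³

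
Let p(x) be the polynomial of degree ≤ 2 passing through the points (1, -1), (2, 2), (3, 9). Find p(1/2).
-1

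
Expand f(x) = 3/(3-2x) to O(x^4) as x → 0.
1 + 2*x/3 + 4*x**2/9 + 8*x**3/27 + O(x**4)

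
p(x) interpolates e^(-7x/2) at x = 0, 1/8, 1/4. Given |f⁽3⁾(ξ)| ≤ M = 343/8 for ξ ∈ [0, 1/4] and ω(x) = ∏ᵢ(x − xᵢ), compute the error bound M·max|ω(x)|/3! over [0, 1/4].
343*sqrt(3)/110592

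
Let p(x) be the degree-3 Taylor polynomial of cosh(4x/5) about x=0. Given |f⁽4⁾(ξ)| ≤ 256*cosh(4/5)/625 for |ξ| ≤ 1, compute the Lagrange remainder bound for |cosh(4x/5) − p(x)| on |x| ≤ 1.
32*cosh(4/5)/1875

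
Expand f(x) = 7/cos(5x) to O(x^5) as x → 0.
7 + 175*x**2/2 + 21875*x**4/24 + O(x**5)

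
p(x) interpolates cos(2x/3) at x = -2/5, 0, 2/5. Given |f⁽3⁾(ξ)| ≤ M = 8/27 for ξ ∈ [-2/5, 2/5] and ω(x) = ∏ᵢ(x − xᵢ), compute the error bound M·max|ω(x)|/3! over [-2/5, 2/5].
64*sqrt(3)/91125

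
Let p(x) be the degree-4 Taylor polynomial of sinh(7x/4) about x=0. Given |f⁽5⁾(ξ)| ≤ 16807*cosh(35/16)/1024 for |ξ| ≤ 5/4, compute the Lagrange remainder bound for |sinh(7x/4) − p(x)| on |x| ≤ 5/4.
10504375*cosh(35/16)/25165824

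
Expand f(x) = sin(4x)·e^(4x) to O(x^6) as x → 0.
4*x + 16*x**2 + 64*x**3/3 - 512*x**5/15 + O(x**6)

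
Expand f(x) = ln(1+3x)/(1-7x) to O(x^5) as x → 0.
3*x + 33*x**2/2 + 249*x**3/2 + 3405*x**4/4 + O(x**5)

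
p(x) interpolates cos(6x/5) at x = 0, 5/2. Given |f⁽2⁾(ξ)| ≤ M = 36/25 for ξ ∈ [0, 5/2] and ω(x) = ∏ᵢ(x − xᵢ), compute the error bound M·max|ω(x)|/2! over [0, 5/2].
9/8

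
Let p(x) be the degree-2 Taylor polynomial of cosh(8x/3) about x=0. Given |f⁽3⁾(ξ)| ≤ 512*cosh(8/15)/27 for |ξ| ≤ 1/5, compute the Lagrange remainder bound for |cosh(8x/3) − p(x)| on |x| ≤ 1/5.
256*cosh(8/15)/10125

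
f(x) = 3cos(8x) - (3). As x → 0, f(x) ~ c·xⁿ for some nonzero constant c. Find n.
2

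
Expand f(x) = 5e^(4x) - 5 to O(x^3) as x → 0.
20*x + 40*x**2 + O(x**3)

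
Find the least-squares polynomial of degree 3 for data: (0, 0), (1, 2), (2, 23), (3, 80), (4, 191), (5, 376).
-13/126 + (-425/756)x + (-5/63)x² + (329/108)x³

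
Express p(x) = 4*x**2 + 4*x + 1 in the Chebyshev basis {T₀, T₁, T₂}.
(3)T₀ + (4)T₁ + (2)T₂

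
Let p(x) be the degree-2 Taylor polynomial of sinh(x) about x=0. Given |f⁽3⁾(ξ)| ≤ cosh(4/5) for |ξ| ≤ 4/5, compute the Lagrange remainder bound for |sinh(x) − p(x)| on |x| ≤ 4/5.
32*cosh(4/5)/375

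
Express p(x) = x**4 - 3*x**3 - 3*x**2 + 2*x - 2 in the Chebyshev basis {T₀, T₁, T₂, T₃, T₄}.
(-25/8)T₀ + (-1/4)T₁ - T₂ + (-3/4)T₃ + (1/8)T₄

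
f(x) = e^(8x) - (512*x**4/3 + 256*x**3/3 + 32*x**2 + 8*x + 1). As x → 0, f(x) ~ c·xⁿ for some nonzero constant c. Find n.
5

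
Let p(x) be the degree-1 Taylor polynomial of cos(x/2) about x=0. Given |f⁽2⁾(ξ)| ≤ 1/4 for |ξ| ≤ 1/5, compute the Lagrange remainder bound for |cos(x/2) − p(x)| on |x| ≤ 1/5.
1/200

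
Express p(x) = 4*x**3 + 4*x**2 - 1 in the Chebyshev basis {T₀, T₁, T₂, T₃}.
T₀ + (3)T₁ + (2)T₂ + T₃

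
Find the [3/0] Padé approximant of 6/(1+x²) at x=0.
6 - 6*x**2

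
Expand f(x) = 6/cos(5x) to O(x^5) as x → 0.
6 + 75*x**2 + 3125*x**4/4 + O(x**5)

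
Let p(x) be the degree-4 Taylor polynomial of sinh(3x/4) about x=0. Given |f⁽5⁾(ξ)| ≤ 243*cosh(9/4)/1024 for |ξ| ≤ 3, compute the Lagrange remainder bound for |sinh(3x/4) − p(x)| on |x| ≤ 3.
19683*cosh(9/4)/40960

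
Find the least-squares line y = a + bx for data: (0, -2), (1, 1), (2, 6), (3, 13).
a = -3, b = 5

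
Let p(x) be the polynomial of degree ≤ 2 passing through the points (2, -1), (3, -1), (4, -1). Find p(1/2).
-1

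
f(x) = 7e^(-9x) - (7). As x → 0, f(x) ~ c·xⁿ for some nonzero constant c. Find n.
1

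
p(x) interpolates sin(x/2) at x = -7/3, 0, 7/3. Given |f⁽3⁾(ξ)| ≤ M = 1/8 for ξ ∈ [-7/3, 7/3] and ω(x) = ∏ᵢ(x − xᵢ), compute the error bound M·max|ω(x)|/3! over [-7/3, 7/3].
343*sqrt(3)/5832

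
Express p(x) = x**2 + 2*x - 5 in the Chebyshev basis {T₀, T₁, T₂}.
(-9/2)T₀ + (2)T₁ + (1/2)T₂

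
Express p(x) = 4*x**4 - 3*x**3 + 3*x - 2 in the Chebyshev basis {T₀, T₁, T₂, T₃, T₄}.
(-1/2)T₀ + (3/4)T₁ + (2)T₂ + (-3/4)T₃ + (1/2)T₄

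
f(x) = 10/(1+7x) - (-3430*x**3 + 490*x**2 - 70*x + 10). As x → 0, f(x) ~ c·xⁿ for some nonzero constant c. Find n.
4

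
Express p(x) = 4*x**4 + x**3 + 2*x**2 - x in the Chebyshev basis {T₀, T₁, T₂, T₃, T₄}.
(5/2)T₀ + (-1/4)T₁ + (3)T₂ + (1/4)T₃ + (1/2)T₄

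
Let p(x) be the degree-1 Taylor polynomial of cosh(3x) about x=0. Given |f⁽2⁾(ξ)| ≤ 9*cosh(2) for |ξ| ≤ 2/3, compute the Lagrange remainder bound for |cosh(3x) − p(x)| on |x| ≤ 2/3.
2*cosh(2)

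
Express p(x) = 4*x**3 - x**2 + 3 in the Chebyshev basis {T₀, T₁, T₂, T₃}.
(5/2)T₀ + (3)T₁ + (-1/2)T₂ + T₃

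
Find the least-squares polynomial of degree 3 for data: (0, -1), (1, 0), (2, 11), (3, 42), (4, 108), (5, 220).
-15/14 + (89/84)x + (-25/14)x² + (25/12)x³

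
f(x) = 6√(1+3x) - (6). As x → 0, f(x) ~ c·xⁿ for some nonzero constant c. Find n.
1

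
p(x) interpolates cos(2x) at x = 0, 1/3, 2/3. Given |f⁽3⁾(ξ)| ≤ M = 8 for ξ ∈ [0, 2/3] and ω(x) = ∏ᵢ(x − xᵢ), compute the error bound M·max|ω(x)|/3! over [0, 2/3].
8*sqrt(3)/729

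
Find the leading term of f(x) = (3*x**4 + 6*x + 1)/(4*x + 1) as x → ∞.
3*x**3/4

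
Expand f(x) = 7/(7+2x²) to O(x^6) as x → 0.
1 - 2*x**2/7 + 4*x**4/49 + O(x**6)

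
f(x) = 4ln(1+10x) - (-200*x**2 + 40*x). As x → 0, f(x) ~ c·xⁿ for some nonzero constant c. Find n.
3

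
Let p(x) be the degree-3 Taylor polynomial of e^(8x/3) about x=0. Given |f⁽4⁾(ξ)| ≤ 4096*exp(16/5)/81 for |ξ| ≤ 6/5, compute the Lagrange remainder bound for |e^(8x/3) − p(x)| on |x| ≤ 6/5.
8192*exp(16/5)/1875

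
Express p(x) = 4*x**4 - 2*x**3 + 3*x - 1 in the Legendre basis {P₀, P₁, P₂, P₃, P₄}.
(-1/5)P₀ + (9/5)P₁ + (16/7)P₂ + (-4/5)P₃ + (32/35)P₄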